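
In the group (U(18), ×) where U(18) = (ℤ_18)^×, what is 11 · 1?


Operation: multiplication mod 18
11 · 1 = (a × b) mod 18 with a = 11, b = 1

11 · 1 = 11


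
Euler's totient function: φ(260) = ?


Factor n: 260 = 2^2 × 5 × 13
φ(n) = n · ∏(1 - 1/p) over distinct primes p | n
φ(260) = 260 · (1 - 1/2) · (1 - 1/5) · (1 - 1/13) = 96

φ(260) = 96


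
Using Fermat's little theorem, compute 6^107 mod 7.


Fermat's little theorem: if p is prime and gcd(a,p)=1, then a^(p-1) ≡ 1 (mod p)
p = 7 is prime, gcd(6,7) = 1
Reduce exponent: 107 mod 6 = 5
So 6^107 ≡ 6^5 (mod 7)
6^5 mod 7 = 6

6^107 ≡ 6 (mod 7)


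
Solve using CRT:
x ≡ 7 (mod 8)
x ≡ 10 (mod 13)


m₁ = 8, m₂ = 13, gcd = 1, so CRT applies. M = m₁·m₂ = 104
Let M₁ = M/m₁ = 13, M₂ = M/m₂ = 8
Find y₁ ≡ M₁⁻¹ (mod m₁): 13⁻¹ ≡ 5 (mod 8)
Find y₂ ≡ M₂⁻¹ (mod m₂): 8⁻¹ ≡ 5 (mod 13)
x = a₁·M₁·y₁ + a₂·M₂·y₂ = 7·13·5 + 10·8·5 = 855
Reduce mod 104: x ≡ 23
Check: 23 mod 8 = 7 ✓, 23 mod 13 = 10 ✓

x ≡ 23 (mod 104)


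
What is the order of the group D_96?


|D_n| = 2n (n rotations and n reflections)
|D_96| = 2×96 = 192

|D_96| = 192


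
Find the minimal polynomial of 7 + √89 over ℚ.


Let α = 7 + √89. Then α - 7 = √89, so (α - 7)² = 89, giving α² - 14α - 40 = 0. Degree 2 and α ∉ ℚ, so this is the minimal polynomial.

Minimal polynomial: x² - 14x - 40


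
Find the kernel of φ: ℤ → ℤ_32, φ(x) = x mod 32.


Kernel = preimage of identity
ker(φ) = {x ∈ ℤ : x ≡ 0 (mod 32)} = 32ℤ = {0, ±32, ±64, ...}

ker(φ) = 32ℤ


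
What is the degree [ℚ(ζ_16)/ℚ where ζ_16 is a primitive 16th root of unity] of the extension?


[ℚ(ζ_n):ℚ] = deg Φ_n(x) = φ(n). Here φ(16) = 8

[ℚ(ζ_16)/ℚ where ζ_16 is a primitive 16th root of unity] = 8


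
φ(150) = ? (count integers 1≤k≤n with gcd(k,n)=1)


Factor n: 150 = 2 × 3 × 5^2
φ(n) = n · ∏(1 - 1/p) over distinct primes p | n
φ(150) = 150 · (1 - 1/2) · (1 - 1/3) · (1 - 1/5) = 40

φ(150) = 40


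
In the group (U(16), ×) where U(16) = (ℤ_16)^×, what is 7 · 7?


Operation: multiplication mod 16
7 · 7 = (a × b) mod 16 with a = 7, b = 7

7 · 7 = 1


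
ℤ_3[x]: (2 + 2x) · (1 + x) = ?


Expand and collect like terms; reduce coefficients mod 3:
x^0: 2·1 = 2 ≡ 2 (mod 3)
x^1: 2·1 + 2·1 = 4 ≡ 1 (mod 3)
x^2: 2·1 = 2 ≡ 2 (mod 3)
Result: 2 + x + 2x^2

f · g = 2 + x + 2x^2


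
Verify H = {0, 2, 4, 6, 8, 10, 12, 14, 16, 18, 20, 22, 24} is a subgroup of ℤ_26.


Subgroup test for H = {0, 2, 4, 6, 8, 10, 12, 14, 16, 18, 20, 22, 24} in (ℤ_26, +):
(1) 0 ∈ H? Yes
(2) Closure: for all a,b ∈ H, (a+b) mod 26 ∈ H? Yes
(3) Inverses: for all a ∈ H, -a mod 26 ∈ H? Yes

Yes, H is a subgroup of ℤ_26


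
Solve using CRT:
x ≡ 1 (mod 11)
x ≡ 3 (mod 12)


m₁ = 11, m₂ = 12, gcd = 1, so CRT applies. M = m₁·m₂ = 132
Let M₁ = M/m₁ = 12, M₂ = M/m₂ = 11
Find y₁ ≡ M₁⁻¹ (mod m₁): 12⁻¹ ≡ 1 (mod 11)
Find y₂ ≡ M₂⁻¹ (mod m₂): 11⁻¹ ≡ 11 (mod 12)
x = a₁·M₁·y₁ + a₂·M₂·y₂ = 1·12·1 + 3·11·11 = 375
Reduce mod 132: x ≡ 111
Check: 111 mod 11 = 1 ✓, 111 mod 12 = 3 ✓

x ≡ 111 (mod 132)


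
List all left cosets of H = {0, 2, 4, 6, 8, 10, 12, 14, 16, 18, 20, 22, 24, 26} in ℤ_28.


H = {0, 2, 4, 6, 8, 10, 12, 14, 16, 18, 20, 22, 24, 26}, |H| = 14
Number of cosets = |G|/|H| = 28/14 = 2
0 + H = {0, 2, 4, 6, 8, 10, 12, 14, 16, 18, 20, 22, 24, 26}
1 + H = {1, 3, 5, 7, 9, 11, 13, 15, 17, 19, 21, 23, 25, 27}

Cosets: 0+H={0,2,4,6,8,10,12,14,16,18,20,22,24,26}; 1+H={1,3,5,7,9,11,13,15,17,19,21,23,25,27}


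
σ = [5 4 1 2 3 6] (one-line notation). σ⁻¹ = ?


To find σ⁻¹, swap domain and range:
σ(1) = 5 → σ⁻¹(5) = 1
σ(2) = 4 → σ⁻¹(4) = 2
σ(3) = 1 → σ⁻¹(1) = 3
σ(4) = 2 → σ⁻¹(2) = 4
σ(5) = 3 → σ⁻¹(3) = 5
σ(6) = 6 → σ⁻¹(6) = 6

σ⁻¹ = [3 4 5 2 1 6]


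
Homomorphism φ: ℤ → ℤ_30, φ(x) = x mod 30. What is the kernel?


Kernel = preimage of identity
ker(φ) = {x ∈ ℤ : x ≡ 0 (mod 30)} = 30ℤ = {0, ±30, ±60, ...}

ker(φ) = 30ℤ


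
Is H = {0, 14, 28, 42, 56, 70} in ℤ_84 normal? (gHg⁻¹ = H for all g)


H = {0, 14, 28, 42, 56, 70} in ℤ_84
ℤ_84 is abelian; every subgroup of an abelian group is normal

Yes, normal subgroup


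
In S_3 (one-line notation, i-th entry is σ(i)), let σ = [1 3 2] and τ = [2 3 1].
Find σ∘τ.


σ∘τ: apply τ first, then σ
1 →τ 2 →σ 3
2 →τ 3 →σ 2
3 →τ 1 →σ 1

σ∘τ = [3 2 1]


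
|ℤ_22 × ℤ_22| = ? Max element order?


|ℤ_22 × ℤ_22| = 22 × 22 = 484
Max element order = lcm(22,22) = 22
Cyclic? No (gcd=22)

|ℤ_22×ℤ_22| = 484, max element order = 22


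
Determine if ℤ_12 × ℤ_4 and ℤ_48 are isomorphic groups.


Comparing ℤ_12 × ℤ_4 and ℤ_48:
gcd(12,4) = 4 ≠ 1. Max element order in ℤ_12×ℤ_4 is lcm(12,4) = 12 < 48, so it has no element of order 48

No, ℤ_12 × ℤ_4 ≇ ℤ_48


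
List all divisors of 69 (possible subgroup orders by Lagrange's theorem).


Lagrange's theorem: |H| divides |G|
|G| = 69
Divisors of 69: 1, 3, 23, 69

Possible subgroup orders: {1, 3, 23, 69}


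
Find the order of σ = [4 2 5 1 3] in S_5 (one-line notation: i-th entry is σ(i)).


Cycle decomposition: (1 4) (3 5)
Cycle lengths: 2, 2
Order = lcm(2, 2) = 2

ord(σ) = 2


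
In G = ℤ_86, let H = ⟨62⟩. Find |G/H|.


|⟨62⟩| = n / gcd(62, 86) = 86 / 2 = 43
H is normal (ℤ_86 is abelian).
|G/H| = |G| / |H| = 86 / 43 = 2

|G/H| = 2


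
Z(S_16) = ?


Z(G) = {g ∈ G | gx = xg for all x ∈ G}
S_n is non-abelian for n ≥ 3; Z(S_16) is trivial

Z(S_16) = {e}


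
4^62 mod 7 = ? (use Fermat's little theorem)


Fermat's little theorem: if p is prime and gcd(a,p)=1, then a^(p-1) ≡ 1 (mod p)
p = 7 is prime, gcd(4,7) = 1
Reduce exponent: 62 mod 6 = 2
So 4^62 ≡ 4^2 (mod 7)
4^2 mod 7 = 2

4^62 ≡ 2 (mod 7)


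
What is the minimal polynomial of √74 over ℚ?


√74 satisfies x² - 74 = 0, irreducible over ℚ since 74 is squarefree

Minimal polynomial: x² - 74


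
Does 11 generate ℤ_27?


g generates ℤ_n iff gcd(g, n) = 1
gcd(11, 27) = 1
Since gcd = 1, 11 is a generator.

Yes, 11 generates ℤ_27


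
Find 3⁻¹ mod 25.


Use the extended Euclidean algorithm to write 1 = 3·s + 25·t; then s mod 25 is the inverse.
Euclidean algorithm:
  3 = 0·25 + 3
  25 = 8·3 + 1
  3 = 3·1 + 0
gcd(3,25) = 1
Back-substitution gives: 3·(-8) + 25·(1) = 1
So 3⁻¹ ≡ -8 ≡ 17 (mod 25)
Check: 3 × 17 = 51 ≡ 1 (mod 25) ✓

3⁻¹ ≡ 17 (mod 25)


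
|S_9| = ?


|S_n| = n! (number of permutations of n symbols)
|S_9| = 9! = 362880

|S_9| = 362880


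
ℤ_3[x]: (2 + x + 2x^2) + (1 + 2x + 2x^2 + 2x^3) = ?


Add coefficients mod 3:
x^0: 2 + 1 = 0 (mod 3)
x^1: 1 + 2 = 0 (mod 3)
x^2: 2 + 2 = 1 (mod 3)
x^3: 0 + 2 = 2 (mod 3)
Result: x^2 + 2x^3

f + g = x^2 + 2x^3


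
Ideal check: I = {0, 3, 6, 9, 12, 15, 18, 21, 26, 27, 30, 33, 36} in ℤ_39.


Check ideal conditions for I = {0, 3, 6, 9, 12, 15, 18, 21, 26, 27, 30, 33, 36} in ℤ_39:
(1) I is an additive subgroup? No
(2) For r ∈ ℤ_39 and a ∈ I: r·a ∈ I? No  [counterexample: r=2, a=12, r·a mod 39 = 24 ∉ I]

No, I is not an ideal of ℤ_39


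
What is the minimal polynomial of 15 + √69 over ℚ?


Let α = 15 + √69. Then α - 15 = √69, so (α - 15)² = 69, giving α² - 30α + 156 = 0. Degree 2 and α ∉ ℚ, so this is the minimal polynomial.

Minimal polynomial: x² - 30x + 156


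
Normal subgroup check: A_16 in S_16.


H = A_16 in S_16
A_16 has index 2 in S_16, and every subgroup of index 2 is normal

Yes, normal subgroup


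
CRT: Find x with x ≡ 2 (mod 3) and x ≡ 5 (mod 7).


m₁ = 3, m₂ = 7, gcd = 1, so CRT applies. M = m₁·m₂ = 21
Let M₁ = M/m₁ = 7, M₂ = M/m₂ = 3
Find y₁ ≡ M₁⁻¹ (mod m₁): 7⁻¹ ≡ 1 (mod 3)
Find y₂ ≡ M₂⁻¹ (mod m₂): 3⁻¹ ≡ 5 (mod 7)
x = a₁·M₁·y₁ + a₂·M₂·y₂ = 2·7·1 + 5·3·5 = 89
Reduce mod 21: x ≡ 5
Check: 5 mod 3 = 2 ✓, 5 mod 7 = 5 ✓

x ≡ 5 (mod 21)


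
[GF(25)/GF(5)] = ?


GF(25) = GF(5^2), so the extension degree is 2

[GF(25)/GF(5)] = 2


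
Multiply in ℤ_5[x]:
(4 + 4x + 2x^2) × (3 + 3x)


Expand and collect like terms; reduce coefficients mod 5:
x^0: 4·3 = 12 ≡ 2 (mod 5)
x^1: 4·3 + 4·3 = 24 ≡ 4 (mod 5)
x^2: 4·3 + 2·3 = 18 ≡ 3 (mod 5)
x^3: 2·3 = 6 ≡ 1 (mod 5)
Result: 2 + 4x + 3x^2 + x^3

f · g = 2 + 4x + 3x^2 + x^3


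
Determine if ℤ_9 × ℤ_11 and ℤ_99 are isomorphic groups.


Comparing ℤ_9 × ℤ_11 and ℤ_99:
gcd(9,11) = 1, so ℤ_9 × ℤ_11 ≅ ℤ_99 (CRT)

Yes, ℤ_9 × ℤ_11 ≅ ℤ_99


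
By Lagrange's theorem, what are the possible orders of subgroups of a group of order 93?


Lagrange's theorem: |H| divides |G|
|G| = 93
Divisors of 93: 1, 3, 31, 93

Possible subgroup orders: {1, 3, 31, 93}


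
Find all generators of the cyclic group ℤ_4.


g generates ℤ_n iff gcd(g,n) = 1
Checking each g ∈ {1,...,3}:
gcd(1,4) = 1
gcd(2,4) = 2
gcd(3,4) = 1
Generators: {1, 3}
Number of generators = φ(4) = 2

Generators of ℤ_4 = {1, 3}


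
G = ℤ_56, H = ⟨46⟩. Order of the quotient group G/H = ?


|⟨46⟩| = n / gcd(46, 56) = 56 / 2 = 28
H is normal (ℤ_56 is abelian).
|G/H| = |G| / |H| = 56 / 28 = 2

|G/H| = 2


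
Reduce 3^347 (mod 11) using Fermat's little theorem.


Fermat's little theorem: if p is prime and gcd(a,p)=1, then a^(p-1) ≡ 1 (mod p)
p = 11 is prime, gcd(3,11) = 1
Reduce exponent: 347 mod 10 = 7
So 3^347 ≡ 3^7 (mod 11)
3^7 mod 11 = 9

3^347 ≡ 9 (mod 11)


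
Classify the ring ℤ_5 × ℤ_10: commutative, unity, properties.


Direct product ring; commutative with unity (1,1); but (1,0)·(0,1) = (0,0) gives zero divisors, so not an integral domain
Commutative: Yes
Integral domain: No
Has unity: Yes

ℤ_5 × ℤ_10: Commutative=Yes, Unity=Yes


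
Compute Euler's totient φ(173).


Factor n: 173 = 173
φ(n) = n · ∏(1 - 1/p) over distinct primes p | n
φ(173) = 173 · (1 - 1/173) = 172

φ(173) = 172


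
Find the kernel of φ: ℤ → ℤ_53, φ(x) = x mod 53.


Kernel = preimage of identity
ker(φ) = {x ∈ ℤ : x ≡ 0 (mod 53)} = 53ℤ = {0, ±53, ±106, ...}

ker(φ) = 53ℤ


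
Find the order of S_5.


|S_n| = n! (number of permutations of n symbols)
|S_5| = 5! = 120

|S_5| = 120


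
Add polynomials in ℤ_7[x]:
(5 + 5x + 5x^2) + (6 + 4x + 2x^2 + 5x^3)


Add coefficients mod 7:
x^0: 5 + 6 = 4 (mod 7)
x^1: 5 + 4 = 2 (mod 7)
x^2: 5 + 2 = 0 (mod 7)
x^3: 0 + 5 = 5 (mod 7)
Result: 4 + 2x + 5x^3

f + g = 4 + 2x + 5x^3


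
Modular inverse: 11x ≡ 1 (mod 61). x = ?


Use the extended Euclidean algorithm to write 1 = 11·s + 61·t; then s mod 61 is the inverse.
Euclidean algorithm:
  11 = 0·61 + 11
  61 = 5·11 + 6
  11 = 1·6 + 5
  6 = 1·5 + 1
  5 = 5·1 + 0
gcd(11,61) = 1
Back-substitution gives: 11·(-11) + 61·(2) = 1
So 11⁻¹ ≡ -11 ≡ 50 (mod 61)
Check: 11 × 50 = 550 ≡ 1 (mod 61) ✓

11⁻¹ ≡ 50 (mod 61)


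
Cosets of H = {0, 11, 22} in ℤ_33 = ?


H = {0, 11, 22}, |H| = 3
Number of cosets = |G|/|H| = 33/3 = 11
0 + H = {0, 11, 22}
1 + H = {1, 12, 23}
2 + H = {2, 13, 24}
3 + H = {3, 14, 25}
4 + H = {4, 15, 26}
5 + H = {5, 16, 27}
6 + H = {6, 17, 28}
7 + H = {7, 18, 29}
8 + H = {8, 19, 30}
9 + H = {9, 20, 31}
10 + H = {10, 21, 32}

Cosets: 0+H={0,11,22}; 1+H={1,12,23}; 2+H={2,13,24}; 3+H={3,14,25}; 4+H={4,15,26}; 5+H={5,16,27}; 6+H={6,17,28}; 7+H={7,18,29}; 8+H={8,19,30}; 9+H={9,20,31}; 10+H={10,21,32}


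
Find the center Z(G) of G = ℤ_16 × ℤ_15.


Z(G) = {g ∈ G | gx = xg for all x ∈ G}
Direct product of abelian groups is abelian, so Z(G) = G

Z(ℤ_16 × ℤ_15) = ℤ_16 × ℤ_15


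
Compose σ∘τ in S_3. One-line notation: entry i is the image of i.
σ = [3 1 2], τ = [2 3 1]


σ∘τ: apply τ first, then σ
1 →τ 2 →σ 1
2 →τ 3 →σ 2
3 →τ 1 →σ 3

σ∘τ = [1 2 3]


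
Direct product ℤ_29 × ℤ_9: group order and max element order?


|ℤ_29 × ℤ_9| = 29 × 9 = 261
Max element order = lcm(29,9) = 261
Cyclic? Yes (gcd=1)

|ℤ_29×ℤ_9| = 261, max element order = 261


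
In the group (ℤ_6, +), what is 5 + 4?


Operation: addition mod 6
5 + 4 = (a + b) mod 6 with a = 5, b = 4

5 + 4 = 3


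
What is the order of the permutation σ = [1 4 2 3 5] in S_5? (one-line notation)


Cycle decomposition: (2 4 3)
Cycle lengths: 3
Order = lcm(3) = 3

ord(σ) = 3


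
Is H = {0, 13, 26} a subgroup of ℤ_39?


Subgroup test for H = {0, 13, 26} in (ℤ_39, +):
(1) 0 ∈ H? Yes
(2) Closure: for all a,b ∈ H, (a+b) mod 39 ∈ H? Yes
(3) Inverses: for all a ∈ H, -a mod 39 ∈ H? Yes

Yes, H is a subgroup of ℤ_39


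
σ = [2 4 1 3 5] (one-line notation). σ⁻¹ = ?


To find σ⁻¹, swap domain and range:
σ(1) = 2 → σ⁻¹(2) = 1
σ(2) = 4 → σ⁻¹(4) = 2
σ(3) = 1 → σ⁻¹(1) = 3
σ(4) = 3 → σ⁻¹(3) = 4
σ(5) = 5 → σ⁻¹(5) = 5

σ⁻¹ = [3 1 4 2 5]


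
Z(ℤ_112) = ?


Z(G) = {g ∈ G | gx = xg for all x ∈ G}
ℤ_112 is abelian, so Z(G) = G

Z(ℤ_112) = ℤ_112


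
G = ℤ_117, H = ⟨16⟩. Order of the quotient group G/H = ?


|⟨16⟩| = n / gcd(16, 117) = 117 / 1 = 117
H is normal (ℤ_117 is abelian).
|G/H| = |G| / |H| = 117 / 117 = 1

|G/H| = 1


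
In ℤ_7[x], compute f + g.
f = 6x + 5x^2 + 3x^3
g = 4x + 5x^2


Add coefficients mod 7:
x^0: 0 + 0 = 0 (mod 7)
x^1: 6 + 4 = 3 (mod 7)
x^2: 5 + 5 = 3 (mod 7)
x^3: 3 + 0 = 3 (mod 7)
Result: 3x + 3x^2 + 3x^3

f + g = 3x + 3x^2 + 3x^3


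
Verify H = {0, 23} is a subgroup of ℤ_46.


Subgroup test for H = {0, 23} in (ℤ_46, +):
(1) 0 ∈ H? Yes
(2) Closure: for all a,b ∈ H, (a+b) mod 46 ∈ H? Yes
(3) Inverses: for all a ∈ H, -a mod 46 ∈ H? Yes

Yes, H is a subgroup of ℤ_46


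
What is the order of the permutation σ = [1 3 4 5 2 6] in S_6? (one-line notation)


Cycle decomposition: (2 3 4 5)
Cycle lengths: 4
Order = lcm(4) = 4

ord(σ) = 4


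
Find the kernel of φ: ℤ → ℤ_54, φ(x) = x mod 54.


Kernel = preimage of identity
ker(φ) = {x ∈ ℤ : x ≡ 0 (mod 54)} = 54ℤ = {0, ±54, ±108, ...}

ker(φ) = 54ℤ


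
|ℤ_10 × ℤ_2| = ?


|A × B| = |A| · |B|
|ℤ_10 × ℤ_2| = 10 × 2 = 20

|ℤ_10 × ℤ_2| = 20


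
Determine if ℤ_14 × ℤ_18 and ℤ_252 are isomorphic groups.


Comparing ℤ_14 × ℤ_18 and ℤ_252:
gcd(14,18) = 2 ≠ 1. Max element order in ℤ_14×ℤ_18 is lcm(14,18) = 126 < 252, so it has no element of order 252

No, ℤ_14 × ℤ_18 ≇ ℤ_252


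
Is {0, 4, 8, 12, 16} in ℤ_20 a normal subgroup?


H = {0, 4, 8, 12, 16} in ℤ_20
ℤ_20 is abelian; every subgroup of an abelian group is normal

Yes, normal subgroup


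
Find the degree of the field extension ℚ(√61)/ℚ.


√61 has minimal polynomial x² - 61 (irreducible over ℚ since 61 is squarefree)

[ℚ(√61)/ℚ] = 2


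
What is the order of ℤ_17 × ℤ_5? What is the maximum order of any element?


|ℤ_17 × ℤ_5| = 17 × 5 = 85
Max element order = lcm(17,5) = 85
Cyclic? Yes (gcd=1)

|ℤ_17×ℤ_5| = 85, max element order = 85


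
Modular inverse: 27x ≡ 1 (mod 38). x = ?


Use the extended Euclidean algorithm to write 1 = 27·s + 38·t; then s mod 38 is the inverse.
Euclidean algorithm:
  27 = 0·38 + 27
  38 = 1·27 + 11
  27 = 2·11 + 5
  11 = 2·5 + 1
  5 = 5·1 + 0
gcd(27,38) = 1
Back-substitution gives: 27·(-7) + 38·(5) = 1
So 27⁻¹ ≡ -7 ≡ 31 (mod 38)
Check: 27 × 31 = 837 ≡ 1 (mod 38) ✓

27⁻¹ ≡ 31 (mod 38)


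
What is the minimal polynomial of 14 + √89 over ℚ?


Let α = 14 + √89. Then α - 14 = √89, so (α - 14)² = 89, giving α² - 28α + 107 = 0. Degree 2 and α ∉ ℚ, so this is the minimal polynomial.

Minimal polynomial: x² - 28x + 107


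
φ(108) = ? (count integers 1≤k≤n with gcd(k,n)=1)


Factor n: 108 = 2^2 × 3^3
φ(n) = n · ∏(1 - 1/p) over distinct primes p | n
φ(108) = 108 · (1 - 1/2) · (1 - 1/3) = 36

φ(108) = 36


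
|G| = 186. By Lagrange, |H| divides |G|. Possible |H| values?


Lagrange's theorem: |H| divides |G|
|G| = 186
Divisors of 186: 1, 2, 3, 6, 31, 62, 93, 186

Possible subgroup orders: {1, 2, 3, 6, 31, 62, 93, 186}


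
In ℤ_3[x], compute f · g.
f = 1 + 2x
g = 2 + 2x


Expand and collect like terms; reduce coefficients mod 3:
x^0: 1·2 = 2 ≡ 2 (mod 3)
x^1: 1·2 + 2·2 = 6 ≡ 0 (mod 3)
x^2: 2·2 = 4 ≡ 1 (mod 3)
Result: 2 + x^2

f · g = 2 + x^2


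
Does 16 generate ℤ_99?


g generates ℤ_n iff gcd(g, n) = 1
gcd(16, 99) = 1
Since gcd = 1, 16 is a generator.

Yes, 16 generates ℤ_99


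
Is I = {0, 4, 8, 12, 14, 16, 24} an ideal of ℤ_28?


Check ideal conditions for I = {0, 4, 8, 12, 14, 16, 24} in ℤ_28:
(1) I is an additive subgroup? No
(2) For r ∈ ℤ_28 and a ∈ I: r·a ∈ I? No  [counterexample: r=2, a=24, r·a mod 28 = 20 ∉ I]

No, I is not an ideal of ℤ_28


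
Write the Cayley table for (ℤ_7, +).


Elements: {0, 1, 2, 3, 4, 5, 6}
Operation: addition mod 7
Entry (a, b) = (a + b) mod 7

Cayley table:
  | 0 | 1 | 2 | 3 | 4 | 5 | 6
0 | 0 | 1 | 2 | 3 | 4 | 5 | 6
1 | 1 | 2 | 3 | 4 | 5 | 6 | 0
2 | 2 | 3 | 4 | 5 | 6 | 0 | 1
3 | 3 | 4 | 5 | 6 | 0 | 1 | 2
4 | 4 | 5 | 6 | 0 | 1 | 2 | 3
5 | 5 | 6 | 0 | 1 | 2 | 3 | 4
6 | 6 | 0 | 1 | 2 | 3 | 4 | 5


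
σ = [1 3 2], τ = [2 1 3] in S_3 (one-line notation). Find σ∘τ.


σ∘τ: apply τ first, then σ
1 →τ 2 →σ 3
2 →τ 1 →σ 1
3 →τ 3 →σ 2

σ∘τ = [3 1 2]


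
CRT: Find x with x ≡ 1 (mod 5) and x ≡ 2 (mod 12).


m₁ = 5, m₂ = 12, gcd = 1, so CRT applies. M = m₁·m₂ = 60
Let M₁ = M/m₁ = 12, M₂ = M/m₂ = 5
Find y₁ ≡ M₁⁻¹ (mod m₁): 12⁻¹ ≡ 3 (mod 5)
Find y₂ ≡ M₂⁻¹ (mod m₂): 5⁻¹ ≡ 5 (mod 12)
x = a₁·M₁·y₁ + a₂·M₂·y₂ = 1·12·3 + 2·5·5 = 86
Reduce mod 60: x ≡ 26
Check: 26 mod 5 = 1 ✓, 26 mod 12 = 2 ✓

x ≡ 26 (mod 60)


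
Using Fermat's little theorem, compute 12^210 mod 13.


Fermat's little theorem: if p is prime and gcd(a,p)=1, then a^(p-1) ≡ 1 (mod p)
p = 13 is prime, gcd(12,13) = 1
Reduce exponent: 210 mod 12 = 6
So 12^210 ≡ 12^6 (mod 13)
12^6 mod 13 = 1

12^210 ≡ 1 (mod 13)


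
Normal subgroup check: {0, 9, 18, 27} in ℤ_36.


H = {0, 9, 18, 27} in ℤ_36
ℤ_36 is abelian; every subgroup of an abelian group is normal

Yes, normal subgroup


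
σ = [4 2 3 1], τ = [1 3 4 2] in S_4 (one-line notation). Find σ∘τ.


σ∘τ: apply τ first, then σ
1 →τ 1 →σ 4
2 →τ 3 →σ 3
3 →τ 4 →σ 1
4 →τ 2 →σ 2

σ∘τ = [4 3 1 2]


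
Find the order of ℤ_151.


ℤ_n has n elements.

|ℤ_151| = 151


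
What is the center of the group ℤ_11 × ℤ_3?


Z(G) = {g ∈ G | gx = xg for all x ∈ G}
Direct product of abelian groups is abelian, so Z(G) = G

Z(ℤ_11 × ℤ_3) = ℤ_11 × ℤ_3


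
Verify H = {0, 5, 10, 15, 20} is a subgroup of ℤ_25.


Subgroup test for H = {0, 5, 10, 15, 20} in (ℤ_25, +):
(1) 0 ∈ H? Yes
(2) Closure: for all a,b ∈ H, (a+b) mod 25 ∈ H? Yes
(3) Inverses: for all a ∈ H, -a mod 25 ∈ H? Yes

Yes, H is a subgroup of ℤ_25


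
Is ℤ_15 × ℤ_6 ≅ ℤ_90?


Comparing ℤ_15 × ℤ_6 and ℤ_90:
gcd(15,6) = 3 ≠ 1. Max element order in ℤ_15×ℤ_6 is lcm(15,6) = 30 < 90, so it has no element of order 90

No, ℤ_15 × ℤ_6 ≇ ℤ_90


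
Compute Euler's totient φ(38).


Factor n: 38 = 2 × 19
φ(n) = n · ∏(1 - 1/p) over distinct primes p | n
φ(38) = 38 · (1 - 1/2) · (1 - 1/19) = 18

φ(38) = 18


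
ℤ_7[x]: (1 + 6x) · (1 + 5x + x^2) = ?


Expand and collect like terms; reduce coefficients mod 7:
x^0: 1·1 = 1 ≡ 1 (mod 7)
x^1: 1·5 + 6·1 = 11 ≡ 4 (mod 7)
x^2: 1·1 + 6·5 = 31 ≡ 3 (mod 7)
x^3: 6·1 = 6 ≡ 6 (mod 7)
Result: 1 + 4x + 3x^2 + 6x^3

f · g = 1 + 4x + 3x^2 + 6x^3


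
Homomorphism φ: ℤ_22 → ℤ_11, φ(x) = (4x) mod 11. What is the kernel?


Kernel = preimage of identity
ker(φ) = {x ∈ ℤ_22 : 4x ≡ 0 (mod 11)}. Since 11 | 22, φ is well-defined. The kernel is the cyclic subgroup ⟨11⟩ of ℤ_22 (order 2), i.e. {0, 11}

ker(φ) = {0, 11}


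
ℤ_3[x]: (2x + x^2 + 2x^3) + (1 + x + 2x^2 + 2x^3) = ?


Add coefficients mod 3:
x^0: 0 + 1 = 1 (mod 3)
x^1: 2 + 1 = 0 (mod 3)
x^2: 1 + 2 = 0 (mod 3)
x^3: 2 + 2 = 1 (mod 3)
Result: 1 + x^3

f + g = 1 + x^3


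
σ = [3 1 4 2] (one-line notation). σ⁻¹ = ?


To find σ⁻¹, swap domain and range:
σ(1) = 3 → σ⁻¹(3) = 1
σ(2) = 1 → σ⁻¹(1) = 2
σ(3) = 4 → σ⁻¹(4) = 3
σ(4) = 2 → σ⁻¹(2) = 4

σ⁻¹ = [2 4 1 3]


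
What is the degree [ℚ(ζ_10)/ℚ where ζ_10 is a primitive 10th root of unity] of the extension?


[ℚ(ζ_n):ℚ] = deg Φ_n(x) = φ(n). Here φ(10) = 4

[ℚ(ζ_10)/ℚ where ζ_10 is a primitive 10th root of unity] = 4


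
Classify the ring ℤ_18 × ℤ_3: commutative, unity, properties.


Direct product ring; commutative with unity (1,1); but (1,0)·(0,1) = (0,0) gives zero divisors, so not an integral domain
Commutative: Yes
Integral domain: No
Has unity: Yes

ℤ_18 × ℤ_3: Commutative=Yes, Unity=Yes


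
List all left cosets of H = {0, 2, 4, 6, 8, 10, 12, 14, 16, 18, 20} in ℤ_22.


H = {0, 2, 4, 6, 8, 10, 12, 14, 16, 18, 20}, |H| = 11
Number of cosets = |G|/|H| = 22/11 = 2
0 + H = {0, 2, 4, 6, 8, 10, 12, 14, 16, 18, 20}
1 + H = {1, 3, 5, 7, 9, 11, 13, 15, 17, 19, 21}

Cosets: 0+H={0,2,4,6,8,10,12,14,16,18,20}; 1+H={1,3,5,7,9,11,13,15,17,19,21}


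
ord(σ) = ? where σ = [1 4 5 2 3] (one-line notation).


Cycle decomposition: (2 4) (3 5)
Cycle lengths: 2, 2
Order = lcm(2, 2) = 2

ord(σ) = 2


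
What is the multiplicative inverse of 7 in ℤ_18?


Use the extended Euclidean algorithm to write 1 = 7·s + 18·t; then s mod 18 is the inverse.
Euclidean algorithm:
  7 = 0·18 + 7
  18 = 2·7 + 4
  7 = 1·4 + 3
  4 = 1·3 + 1
  3 = 3·1 + 0
gcd(7,18) = 1
Back-substitution gives: 7·(-5) + 18·(2) = 1
So 7⁻¹ ≡ -5 ≡ 13 (mod 18)
Check: 7 × 13 = 91 ≡ 1 (mod 18) ✓

7⁻¹ ≡ 13 (mod 18)


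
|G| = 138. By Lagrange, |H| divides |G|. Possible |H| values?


Lagrange's theorem: |H| divides |G|
|G| = 138
Divisors of 138: 1, 2, 3, 6, 23, 46, 69, 138

Possible subgroup orders: {1, 2, 3, 6, 23, 46, 69, 138}


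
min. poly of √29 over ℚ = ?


√29 satisfies x² - 29 = 0, irreducible over ℚ since 29 is squarefree

Minimal polynomial: x² - 29


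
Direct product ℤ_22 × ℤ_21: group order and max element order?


|ℤ_22 × ℤ_21| = 22 × 21 = 462
Max element order = lcm(22,21) = 462
Cyclic? Yes (gcd=1)

|ℤ_22×ℤ_21| = 462, max element order = 462


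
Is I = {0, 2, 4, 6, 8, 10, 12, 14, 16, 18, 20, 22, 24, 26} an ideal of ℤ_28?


Check ideal conditions for I = {0, 2, 4, 6, 8, 10, 12, 14, 16, 18, 20, 22, 24, 26} in ℤ_28:
(1) I is an additive subgroup? Yes
(2) For r ∈ ℤ_28 and a ∈ I: r·a ∈ I? Yes

Yes, I is an ideal of ℤ_28


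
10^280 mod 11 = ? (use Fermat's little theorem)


Fermat's little theorem: if p is prime and gcd(a,p)=1, then a^(p-1) ≡ 1 (mod p)
p = 11 is prime, gcd(10,11) = 1
Reduce exponent: 280 mod 10 = 0
So 10^280 ≡ 10^0 (mod 11)
10^0 = 1

10^280 ≡ 1 (mod 11)


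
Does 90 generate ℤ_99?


g generates ℤ_n iff gcd(g, n) = 1
gcd(90, 99) = 9
Since gcd = 9 ≠ 1, ⟨90⟩ has order 11 < 99, so 90 is not a generator.

No, 90 does not generate ℤ_99


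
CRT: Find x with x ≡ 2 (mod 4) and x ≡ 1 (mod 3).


m₁ = 4, m₂ = 3, gcd = 1, so CRT applies. M = m₁·m₂ = 12
Let M₁ = M/m₁ = 3, M₂ = M/m₂ = 4
Find y₁ ≡ M₁⁻¹ (mod m₁): 3⁻¹ ≡ 3 (mod 4)
Find y₂ ≡ M₂⁻¹ (mod m₂): 4⁻¹ ≡ 1 (mod 3)
x = a₁·M₁·y₁ + a₂·M₂·y₂ = 2·3·3 + 1·4·1 = 22
Reduce mod 12: x ≡ 10
Check: 10 mod 4 = 2 ✓, 10 mod 3 = 1 ✓

x ≡ 10 (mod 12)


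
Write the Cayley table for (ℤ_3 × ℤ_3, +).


Elements: {(0,0), (0,1), (0,2), (1,0), (1,1), (1,2), (2,0), (2,1), (2,2)}
Operation: componentwise addition mod (3, 3)
Entry (a, b) = ((a₁+b₁) mod 3, (a₂+b₂) mod 3)

Cayley table:
      | (0,0) | (0,1) | (0,2) | (1,0) | (1,1) | (1,2) | (2,0) | (2,1) | (2,2)
(0,0) | (0,0) | (0,1) | (0,2) | (1,0) | (1,1) | (1,2) | (2,0) | (2,1) | (2,2)
(0,1) | (0,1) | (0,2) | (0,0) | (1,1) | (1,2) | (1,0) | (2,1) | (2,2) | (2,0)
(0,2) | (0,2) | (0,0) | (0,1) | (1,2) | (1,0) | (1,1) | (2,2) | (2,0) | (2,1)
(1,0) | (1,0) | (1,1) | (1,2) | (2,0) | (2,1) | (2,2) | (0,0) | (0,1) | (0,2)
(1,1) | (1,1) | (1,2) | (1,0) | (2,1) | (2,2) | (2,0) | (0,1) | (0,2) | (0,0)
(1,2) | (1,2) | (1,0) | (1,1) | (2,2) | (2,0) | (2,1) | (0,2) | (0,0) | (0,1)
(2,0) | (2,0) | (2,1) | (2,2) | (0,0) | (0,1) | (0,2) | (1,0) | (1,1) | (1,2)
(2,1) | (2,1) | (2,2) | (2,0) | (0,1) | (0,2) | (0,0) | (1,1) | (1,2) | (1,0)
(2,2) | (2,2) | (2,0) | (2,1) | (0,2) | (0,0) | (0,1) | (1,2) | (1,0) | (1,1)


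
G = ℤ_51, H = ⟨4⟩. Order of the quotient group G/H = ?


|⟨4⟩| = n / gcd(4, 51) = 51 / 1 = 51
H is normal (ℤ_51 is abelian).
|G/H| = |G| / |H| = 51 / 51 = 1

|G/H| = 1


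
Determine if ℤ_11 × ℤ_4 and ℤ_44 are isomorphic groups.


Comparing ℤ_11 × ℤ_4 and ℤ_44:
gcd(11,4) = 1, so ℤ_11 × ℤ_4 ≅ ℤ_44 (CRT)

Yes, ℤ_11 × ℤ_4 ≅ ℤ_44


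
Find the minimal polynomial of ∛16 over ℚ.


∛16 satisfies x³ - 16 = 0, irreducible over ℚ (no rational root; 16 is not a perfect cube)

Minimal polynomial: x³ - 16


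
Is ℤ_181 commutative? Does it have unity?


ℤ_181 is a commutative ring with unity 1; 181 is prime, so ℤ_181 is a field (hence an integral domain)
Commutative: Yes
Integral domain: Yes
Has unity: Yes

ℤ_181: Commutative=Yes, Unity=Yes


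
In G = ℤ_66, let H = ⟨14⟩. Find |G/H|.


|⟨14⟩| = n / gcd(14, 66) = 66 / 2 = 33
H is normal (ℤ_66 is abelian).
|G/H| = |G| / |H| = 66 / 33 = 2

|G/H| = 2


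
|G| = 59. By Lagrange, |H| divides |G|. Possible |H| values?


Lagrange's theorem: |H| divides |G|
|G| = 59
Divisors of 59: 1, 59

Possible subgroup orders: {1, 59}


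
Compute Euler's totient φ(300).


Factor n: 300 = 2^2 × 3 × 5^2
φ(n) = n · ∏(1 - 1/p) over distinct primes p | n
φ(300) = 300 · (1 - 1/2) · (1 - 1/3) · (1 - 1/5) = 80

φ(300) = 80


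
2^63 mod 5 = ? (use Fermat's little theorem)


Fermat's little theorem: if p is prime and gcd(a,p)=1, then a^(p-1) ≡ 1 (mod p)
p = 5 is prime, gcd(2,5) = 1
Reduce exponent: 63 mod 4 = 3
So 2^63 ≡ 2^3 (mod 5)
2^3 mod 5 = 3

2^63 ≡ 3 (mod 5)


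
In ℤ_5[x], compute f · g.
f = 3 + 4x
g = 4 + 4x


Expand and collect like terms; reduce coefficients mod 5:
x^0: 3·4 = 12 ≡ 2 (mod 5)
x^1: 3·4 + 4·4 = 28 ≡ 3 (mod 5)
x^2: 4·4 = 16 ≡ 1 (mod 5)
Result: 2 + 3x + x^2

f · g = 2 + 3x + x^2


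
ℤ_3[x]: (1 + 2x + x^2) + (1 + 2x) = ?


Add coefficients mod 3:
x^0: 1 + 1 = 2 (mod 3)
x^1: 2 + 2 = 1 (mod 3)
x^2: 1 + 0 = 1 (mod 3)
Result: 2 + x + x^2

f + g = 2 + x + x^2


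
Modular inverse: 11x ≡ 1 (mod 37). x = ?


Use the extended Euclidean algorithm to write 1 = 11·s + 37·t; then s mod 37 is the inverse.
Euclidean algorithm:
  11 = 0·37 + 11
  37 = 3·11 + 4
  11 = 2·4 + 3
  4 = 1·3 + 1
  3 = 3·1 + 0
gcd(11,37) = 1
Back-substitution gives: 11·(-10) + 37·(3) = 1
So 11⁻¹ ≡ -10 ≡ 27 (mod 37)
Check: 11 × 27 = 297 ≡ 1 (mod 37) ✓

11⁻¹ ≡ 27 (mod 37)


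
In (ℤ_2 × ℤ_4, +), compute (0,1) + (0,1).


Operation: componentwise addition mod (2, 4)
(0,1) + (0,1) = ((a₁+b₁) mod 2, (a₂+b₂) mod 4) with a = (0,1), b = (0,1)

(0,1) + (0,1) = (0,2)


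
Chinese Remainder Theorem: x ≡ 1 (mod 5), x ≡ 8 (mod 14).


m₁ = 5, m₂ = 14, gcd = 1, so CRT applies. M = m₁·m₂ = 70
Let M₁ = M/m₁ = 14, M₂ = M/m₂ = 5
Find y₁ ≡ M₁⁻¹ (mod m₁): 14⁻¹ ≡ 4 (mod 5)
Find y₂ ≡ M₂⁻¹ (mod m₂): 5⁻¹ ≡ 3 (mod 14)
x = a₁·M₁·y₁ + a₂·M₂·y₂ = 1·14·4 + 8·5·3 = 176
Reduce mod 70: x ≡ 36
Check: 36 mod 5 = 1 ✓, 36 mod 14 = 8 ✓

x ≡ 36 (mod 70)


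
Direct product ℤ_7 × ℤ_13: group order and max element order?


|ℤ_7 × ℤ_13| = 7 × 13 = 91
Max element order = lcm(7,13) = 91
Cyclic? Yes (gcd=1)

|ℤ_7×ℤ_13| = 91, max element order = 91


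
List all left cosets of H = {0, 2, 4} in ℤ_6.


H = {0, 2, 4}, |H| = 3
Number of cosets = |G|/|H| = 6/3 = 2
0 + H = {0, 2, 4}
1 + H = {1, 3, 5}

Cosets: 0+H={0,2,4}; 1+H={1,3,5}


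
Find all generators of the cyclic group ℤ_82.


g generates ℤ_n iff gcd(g,n) = 1
Prime factors of 82: 2, 41
Generators are g ∈ {1,...,81} not divisible by any of these primes.
Generators: {1, 3, 5, 7, 9, 11, 13, 15, 17, 19, 21, 23, 25, 27, 29, 31, 33, 35, 37, 39, 43, 45, 47, 49, 51, 53, 55, 57, 59, 61, 63, 65, 67, 69, 71, 73, 75, 77, 79, 81}
Number of generators = φ(82) = 40

Generators of ℤ_82 = {1, 3, 5, 7, 9, 11, 13, 15, 17, 19, 21, 23, 25, 27, 29, 31, 33, 35, 37, 39, 43, 45, 47, 49, 51, 53, 55, 57, 59, 61, 63, 65, 67, 69, 71, 73, 75, 77, 79, 81}


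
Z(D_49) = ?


Z(G) = {g ∈ G | gx = xg for all x ∈ G}
For odd n, Z(D_n) = {e}: no nontrivial rotation commutes with all reflections

Z(D_49) = {e}


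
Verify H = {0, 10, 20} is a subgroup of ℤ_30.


Subgroup test for H = {0, 10, 20} in (ℤ_30, +):
(1) 0 ∈ H? Yes
(2) Closure: for all a,b ∈ H, (a+b) mod 30 ∈ H? Yes
(3) Inverses: for all a ∈ H, -a mod 30 ∈ H? Yes

Yes, H is a subgroup of ℤ_30


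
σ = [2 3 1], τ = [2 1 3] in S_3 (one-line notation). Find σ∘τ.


σ∘τ: apply τ first, then σ
1 →τ 2 →σ 3
2 →τ 1 →σ 2
3 →τ 3 →σ 1

σ∘τ = [3 2 1]


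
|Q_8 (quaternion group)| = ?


Q_8 = {±1, ±i, ±j, ±k}
|Q_8| = 8

|Q_8 (quaternion group)| = 8


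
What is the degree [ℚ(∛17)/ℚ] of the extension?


∛17 has minimal polynomial x³ - 17 (irreducible over ℚ since 17 is not a perfect cube)

[ℚ(∛17)/ℚ] = 3


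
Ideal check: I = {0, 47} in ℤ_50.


Check ideal conditions for I = {0, 47} in ℤ_50:
(1) I is an additive subgroup? No
(2) For r ∈ ℤ_50 and a ∈ I: r·a ∈ I? No  [counterexample: r=2, a=47, r·a mod 50 = 44 ∉ I]

No, I is not an ideal of ℤ_50


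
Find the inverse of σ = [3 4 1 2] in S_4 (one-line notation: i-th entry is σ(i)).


To find σ⁻¹, swap domain and range:
σ(1) = 3 → σ⁻¹(3) = 1
σ(2) = 4 → σ⁻¹(4) = 2
σ(3) = 1 → σ⁻¹(1) = 3
σ(4) = 2 → σ⁻¹(2) = 4

σ⁻¹ = [3 4 1 2]


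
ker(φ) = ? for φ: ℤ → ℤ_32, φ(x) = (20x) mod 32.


Kernel = preimage of identity
ker(φ) = {x ∈ ℤ : 20x ≡ 0 (mod 32)}. gcd(20,32) = 4, so 20x ≡ 0 (mod 32) ⟺ x ≡ 0 (mod 32/4 = 8). Hence ker(φ) = 8ℤ

ker(φ) = 8ℤ


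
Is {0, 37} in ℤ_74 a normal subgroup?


H = {0, 37} in ℤ_74
ℤ_74 is abelian; every subgroup of an abelian group is normal

Yes, normal subgroup


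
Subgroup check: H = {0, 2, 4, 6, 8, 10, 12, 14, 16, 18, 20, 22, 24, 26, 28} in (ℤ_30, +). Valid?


Subgroup test for H = {0, 2, 4, 6, 8, 10, 12, 14, 16, 18, 20, 22, 24, 26, 28} in (ℤ_30, +):
(1) 0 ∈ H? Yes
(2) Closure: for all a,b ∈ H, (a+b) mod 30 ∈ H? Yes
(3) Inverses: for all a ∈ H, -a mod 30 ∈ H? Yes

Yes, H is a subgroup of ℤ_30


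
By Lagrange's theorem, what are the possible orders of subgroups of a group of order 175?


Lagrange's theorem: |H| divides |G|
|G| = 175
Divisors of 175: 1, 5, 7, 25, 35, 175

Possible subgroup orders: {1, 5, 7, 25, 35, 175}


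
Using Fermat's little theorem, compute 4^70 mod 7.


Fermat's little theorem: if p is prime and gcd(a,p)=1, then a^(p-1) ≡ 1 (mod p)
p = 7 is prime, gcd(4,7) = 1
Reduce exponent: 70 mod 6 = 4
So 4^70 ≡ 4^4 (mod 7)
4^4 mod 7 = 4

4^70 ≡ 4 (mod 7)


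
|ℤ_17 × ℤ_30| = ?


|A × B| = |A| · |B|
|ℤ_17 × ℤ_30| = 17 × 30 = 510

|ℤ_17 × ℤ_30| = 510


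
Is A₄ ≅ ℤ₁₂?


Comparing A₄ and ℤ₁₂:
A₄ is non-abelian, ℤ₁₂ is abelian

No, A₄ ≇ ℤ₁₂


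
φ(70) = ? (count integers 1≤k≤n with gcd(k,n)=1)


Factor n: 70 = 2 × 5 × 7
φ(n) = n · ∏(1 - 1/p) over distinct primes p | n
φ(70) = 70 · (1 - 1/2) · (1 - 1/5) · (1 - 1/7) = 24

φ(70) = 24


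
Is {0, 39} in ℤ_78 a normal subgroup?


H = {0, 39} in ℤ_78
ℤ_78 is abelian; every subgroup of an abelian group is normal

Yes, normal subgroup


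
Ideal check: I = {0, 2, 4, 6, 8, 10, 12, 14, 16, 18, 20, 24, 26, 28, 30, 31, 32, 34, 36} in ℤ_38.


Check ideal conditions for I = {0, 2, 4, 6, 8, 10, 12, 14, 16, 18, 20, 24, 26, 28, 30, 31, 32, 34, 36} in ℤ_38:
(1) I is an additive subgroup? No
(2) For r ∈ ℤ_38 and a ∈ I: r·a ∈ I? No  [counterexample: r=2, a=30, r·a mod 38 = 22 ∉ I]

No, I is not an ideal of ℤ_38


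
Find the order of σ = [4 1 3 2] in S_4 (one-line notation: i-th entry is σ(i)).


Cycle decomposition: (1 4 2)
Cycle lengths: 3
Order = lcm(3) = 3

ord(σ) = 3


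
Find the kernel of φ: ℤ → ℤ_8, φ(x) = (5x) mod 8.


Kernel = preimage of identity
ker(φ) = {x ∈ ℤ : 5x ≡ 0 (mod 8)}. gcd(5,8) = 1, so 5x ≡ 0 (mod 8) ⟺ x ≡ 0 (mod 8/1 = 8). Hence ker(φ) = 8ℤ

ker(φ) = 8ℤ


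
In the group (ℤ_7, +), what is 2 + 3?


Operation: addition mod 7
2 + 3 = (a + b) mod 7 with a = 2, b = 3

2 + 3 = 5


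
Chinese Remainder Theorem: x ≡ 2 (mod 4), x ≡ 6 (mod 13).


m₁ = 4, m₂ = 13, gcd = 1, so CRT applies. M = m₁·m₂ = 52
Let M₁ = M/m₁ = 13, M₂ = M/m₂ = 4
Find y₁ ≡ M₁⁻¹ (mod m₁): 13⁻¹ ≡ 1 (mod 4)
Find y₂ ≡ M₂⁻¹ (mod m₂): 4⁻¹ ≡ 10 (mod 13)
x = a₁·M₁·y₁ + a₂·M₂·y₂ = 2·13·1 + 6·4·10 = 266
Reduce mod 52: x ≡ 6
Check: 6 mod 4 = 2 ✓, 6 mod 13 = 6 ✓

x ≡ 6 (mod 52)


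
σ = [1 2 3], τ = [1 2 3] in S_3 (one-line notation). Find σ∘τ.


σ∘τ: apply τ first, then σ
1 →τ 1 →σ 1
2 →τ 2 →σ 2
3 →τ 3 →σ 3

σ∘τ = [1 2 3]


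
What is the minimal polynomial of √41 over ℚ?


√41 satisfies x² - 41 = 0, irreducible over ℚ since 41 is squarefree

Minimal polynomial: x² - 41


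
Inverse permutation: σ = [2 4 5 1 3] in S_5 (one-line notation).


To find σ⁻¹, swap domain and range:
σ(1) = 2 → σ⁻¹(2) = 1
σ(2) = 4 → σ⁻¹(4) = 2
σ(3) = 5 → σ⁻¹(5) = 3
σ(4) = 1 → σ⁻¹(1) = 4
σ(5) = 3 → σ⁻¹(3) = 5

σ⁻¹ = [4 1 5 2 3]


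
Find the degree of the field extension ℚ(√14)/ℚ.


√14 has minimal polynomial x² - 14 (irreducible over ℚ since 14 is squarefree)

[ℚ(√14)/ℚ] = 2


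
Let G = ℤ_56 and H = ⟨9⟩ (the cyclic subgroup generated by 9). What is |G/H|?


|⟨9⟩| = n / gcd(9, 56) = 56 / 1 = 56
H is normal (ℤ_56 is abelian).
|G/H| = |G| / |H| = 56 / 56 = 1

|G/H| = 1


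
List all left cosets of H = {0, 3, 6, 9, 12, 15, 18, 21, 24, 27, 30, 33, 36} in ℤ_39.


H = {0, 3, 6, 9, 12, 15, 18, 21, 24, 27, 30, 33, 36}, |H| = 13
Number of cosets = |G|/|H| = 39/13 = 3
0 + H = {0, 3, 6, 9, 12, 15, 18, 21, 24, 27, 30, 33, 36}
1 + H = {1, 4, 7, 10, 13, 16, 19, 22, 25, 28, 31, 34, 37}
2 + H = {2, 5, 8, 11, 14, 17, 20, 23, 26, 29, 32, 35, 38}

Cosets: 0+H={0,3,6,9,12,15,18,21,24,27,30,33,36}; 1+H={1,4,7,10,13,16,19,22,25,28,31,34,37}; 2+H={2,5,8,11,14,17,20,23,26,29,32,35,38}


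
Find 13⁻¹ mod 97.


Use the extended Euclidean algorithm to write 1 = 13·s + 97·t; then s mod 97 is the inverse.
Euclidean algorithm:
  13 = 0·97 + 13
  97 = 7·13 + 6
  13 = 2·6 + 1
  6 = 6·1 + 0
gcd(13,97) = 1
Back-substitution gives: 13·(15) + 97·(-2) = 1
So 13⁻¹ ≡ 15 ≡ 15 (mod 97)
Check: 13 × 15 = 195 ≡ 1 (mod 97) ✓

13⁻¹ ≡ 15 (mod 97)


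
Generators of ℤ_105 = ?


g generates ℤ_n iff gcd(g,n) = 1
Prime factors of 105: 3, 5, 7
Generators are g ∈ {1,...,104} not divisible by any of these primes.
Generators: {1, 2, 4, 8, 11, 13, 16, 17, 19, 22, 23, 26, 29, 31, 32, 34, 37, 38, 41, 43, 44, 46, 47, 52, 53, 58, 59, 61, 62, 64, 67, 68, 71, 73, 74, 76, 79, 82, 83, 86, 88, 89, 92, 94, 97, 101, 103, 104}
Number of generators = φ(105) = 48

Generators of ℤ_105 = {1, 2, 4, 8, 11, 13, 16, 17, 19, 22, 23, 26, 29, 31, 32, 34, 37, 38, 41, 43, 44, 46, 47, 52, 53, 58, 59, 61, 62, 64, 67, 68, 71, 73, 74, 76, 79, 82, 83, 86, 88, 89, 92, 94, 97, 101, 103, 104}


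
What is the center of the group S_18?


Z(G) = {g ∈ G | gx = xg for all x ∈ G}
S_n is non-abelian for n ≥ 3; Z(S_18) is trivial

Z(S_18) = {e}


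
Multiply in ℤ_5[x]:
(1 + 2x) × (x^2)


Expand and collect like terms; reduce coefficients mod 5:
x^0: 1·0 = 0 ≡ 0 (mod 5)
x^1: 1·0 + 2·0 = 0 ≡ 0 (mod 5)
x^2: 1·1 + 2·0 = 1 ≡ 1 (mod 5)
x^3: 2·1 = 2 ≡ 2 (mod 5)
Result: x^2 + 2x^3

f · g = x^2 + 2x^3


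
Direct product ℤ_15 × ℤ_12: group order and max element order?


|ℤ_15 × ℤ_12| = 15 × 12 = 180
Max element order = lcm(15,12) = 60
Cyclic? No (gcd=3)

|ℤ_15×ℤ_12| = 180, max element order = 60


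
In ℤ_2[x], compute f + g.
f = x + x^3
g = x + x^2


Add coefficients mod 2:
x^0: 0 + 0 = 0 (mod 2)
x^1: 1 + 1 = 0 (mod 2)
x^2: 0 + 1 = 1 (mod 2)
x^3: 1 + 0 = 1 (mod 2)
Result: x^2 + x^3

f + g = x^2 + x^3


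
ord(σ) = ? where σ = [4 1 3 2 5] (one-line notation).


Cycle decomposition: (1 4 2)
Cycle lengths: 3
Order = lcm(3) = 3

ord(σ) = 3


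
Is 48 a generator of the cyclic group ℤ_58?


g generates ℤ_n iff gcd(g, n) = 1
gcd(48, 58) = 2
Since gcd = 2 ≠ 1, ⟨48⟩ has order 29 < 58, so 48 is not a generator.

No, 48 does not generate ℤ_58


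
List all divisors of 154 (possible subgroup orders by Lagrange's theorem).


Lagrange's theorem: |H| divides |G|
|G| = 154
Divisors of 154: 1, 2, 7, 11, 14, 22, 77, 154

Possible subgroup orders: {1, 2, 7, 11, 14, 22, 77, 154}


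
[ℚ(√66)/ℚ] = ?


√66 has minimal polynomial x² - 66 (irreducible over ℚ since 66 is squarefree)

[ℚ(√66)/ℚ] = 2


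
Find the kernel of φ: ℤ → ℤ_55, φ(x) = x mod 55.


Kernel = preimage of identity
ker(φ) = {x ∈ ℤ : x ≡ 0 (mod 55)} = 55ℤ = {0, ±55, ±110, ...}

ker(φ) = 55ℤ


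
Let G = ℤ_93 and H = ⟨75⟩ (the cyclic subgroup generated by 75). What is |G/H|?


|⟨75⟩| = n / gcd(75, 93) = 93 / 3 = 31
H is normal (ℤ_93 is abelian).
|G/H| = |G| / |H| = 93 / 31 = 3

|G/H| = 3


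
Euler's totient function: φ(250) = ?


Factor n: 250 = 2 × 5^3
φ(n) = n · ∏(1 - 1/p) over distinct primes p | n
φ(250) = 250 · (1 - 1/2) · (1 - 1/5) = 100

φ(250) = 100


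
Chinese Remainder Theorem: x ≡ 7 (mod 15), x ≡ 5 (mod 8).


m₁ = 15, m₂ = 8, gcd = 1, so CRT applies. M = m₁·m₂ = 120
Let M₁ = M/m₁ = 8, M₂ = M/m₂ = 15
Find y₁ ≡ M₁⁻¹ (mod m₁): 8⁻¹ ≡ 2 (mod 15)
Find y₂ ≡ M₂⁻¹ (mod m₂): 15⁻¹ ≡ 7 (mod 8)
x = a₁·M₁·y₁ + a₂·M₂·y₂ = 7·8·2 + 5·15·7 = 637
Reduce mod 120: x ≡ 37
Check: 37 mod 15 = 7 ✓, 37 mod 8 = 5 ✓

x ≡ 37 (mod 120)


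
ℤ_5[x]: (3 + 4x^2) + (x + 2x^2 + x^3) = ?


Add coefficients mod 5:
x^0: 3 + 0 = 3 (mod 5)
x^1: 0 + 1 = 1 (mod 5)
x^2: 4 + 2 = 1 (mod 5)
x^3: 0 + 1 = 1 (mod 5)
Result: 3 + x + x^2 + x^3

f + g = 3 + x + x^2 + x^3


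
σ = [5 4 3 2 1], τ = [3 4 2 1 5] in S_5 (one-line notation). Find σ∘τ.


σ∘τ: apply τ first, then σ
1 →τ 3 →σ 3
2 →τ 4 →σ 2
3 →τ 2 →σ 4
4 →τ 1 →σ 5
5 →τ 5 →σ 1

σ∘τ = [3 2 4 5 1]


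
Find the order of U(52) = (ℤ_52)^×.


U(n) is the group of units mod n; |U(n)| = φ(n)
|U(52)| = φ(52) = 24

|U(52) = (ℤ_52)^×| = 24
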